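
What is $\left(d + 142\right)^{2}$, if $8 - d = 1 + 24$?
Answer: $15625$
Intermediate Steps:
$d = -17$ ($d = 8 - \left(1 + 24\right) = 8 - 25 = -17$)
$\left(d + 142\right)^{2} = \left(-17 + 142\right)^{2} = 125^{2} = 15625$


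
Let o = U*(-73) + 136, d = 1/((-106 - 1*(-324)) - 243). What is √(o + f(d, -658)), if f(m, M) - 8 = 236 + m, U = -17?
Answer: 2*√10131/5 ≈ 40.261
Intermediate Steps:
d = -1/25 (d = 1/((-106 + 324) - 243) = 1/(218 - 243) = 1/(-25) = -1/25 ≈ -0.040000)
f(m, M) = 244 + m (f(m, M) = 8 + (236 + m) = 244 + m)
o = 1377 (o = -17*(-73) + 136 = 1241 + 136 = 1377)
√(o + f(d, -658)) = √(1377 + (244 - 1/25)) = √(1377 + 6099/25) = √(40524/25) = 2*√10131/5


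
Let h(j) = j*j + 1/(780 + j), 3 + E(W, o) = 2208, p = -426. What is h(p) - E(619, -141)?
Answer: 63461935/354 ≈ 1.7927e+5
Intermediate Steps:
E(W, o) = 2205 (E(W, o) = -3 + 2208 = 2205)
h(j) = j² + 1/(780 + j)
h(p) - E(619, -141) = (1 + (-426)³ + 780*(-426)²)/(780 - 426) - 1*2205 = (1 - 77308776 + 780*181476)/354 - 2205 = (1 - 77308776 + 141551280)/354 - 2205 = (1/354)*64242505 - 2205 = 64242505/354 - 2205 = 63461935/354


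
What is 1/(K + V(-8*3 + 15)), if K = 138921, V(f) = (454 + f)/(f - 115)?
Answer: 124/17225759 ≈ 7.1985e-6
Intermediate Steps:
V(f) = (454 + f)/(-115 + f)
1/(K + V(-8*3 + 15)) = 1/(138921 + (454 + (-8*3 + 15))/(-115 + (-8*3 + 15))) = 1/(138921 + (454 + (-24 + 15))/(-115 + (-24 + 15))) = 1/(138921 + (454 - 9)/(-115 - 9)) = 1/(138921 + 445/(-124)) = 1/(138921 - 1/124*445) = 1/(138921 - 445/124) = 1/(17225759/124) = 124/17225759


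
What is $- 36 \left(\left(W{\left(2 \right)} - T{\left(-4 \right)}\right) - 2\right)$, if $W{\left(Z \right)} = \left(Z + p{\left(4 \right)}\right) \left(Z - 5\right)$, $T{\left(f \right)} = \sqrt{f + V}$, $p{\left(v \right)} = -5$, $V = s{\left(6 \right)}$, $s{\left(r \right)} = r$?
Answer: $-252 + 36 \sqrt{2} \approx -201.09$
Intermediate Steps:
$V = 6$
$T{\left(f \right)} = \sqrt{6 + f}$ ($T{\left(f \right)} = \sqrt{f + 6} = \sqrt{6 + f}$)
$W{\left(Z \right)} = \left(-5 + Z\right)^{2}$ ($W{\left(Z \right)} = \left(Z - 5\right) \left(Z - 5\right) = \left(-5 + Z\right) \left(-5 + Z\right) = \left(-5 + Z\right)^{2}$)
$- 36 \left(\left(W{\left(2 \right)} - T{\left(-4 \right)}\right) - 2\right) = - 36 \left(\left(\left(25 + 2^{2} - 20\right) - \sqrt{6 - 4}\right) - 2\right) = - 36 \left(\left(\left(25 + 4 - 20\right) - \sqrt{2}\right) - 2\right) = - 36 \left(\left(9 - \sqrt{2}\right) - 2\right) = - 36 \left(7 - \sqrt{2}\right) = -252 + 36 \sqrt{2}$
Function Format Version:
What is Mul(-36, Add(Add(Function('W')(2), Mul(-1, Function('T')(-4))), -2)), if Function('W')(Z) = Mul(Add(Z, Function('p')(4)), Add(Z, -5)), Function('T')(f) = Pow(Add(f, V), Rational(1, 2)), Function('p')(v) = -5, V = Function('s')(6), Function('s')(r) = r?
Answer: Add(-252, Mul(36, Pow(2, Rational(1, 2)))) ≈ -201.09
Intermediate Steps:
V = 6
Function('T')(f) = Pow(Add(6, f), Rational(1, 2)) (Function('T')(f) = Pow(Add(f, 6), Rational(1, 2)) = Pow(Add(6, f), Rational(1, 2)))
Function('W')(Z) = Pow(Add(-5, Z), 2) (Function('W')(Z) = Mul(Add(Z, -5), Add(Z, -5)) = Mul(Add(-5, Z), Add(-5, Z)) = Pow(Add(-5, Z), 2))
Mul(-36, Add(Add(Function('W')(2), Mul(-1, Function('T')(-4))), -2)) = Mul(-36, Add(Add(Add(25, Pow(2, 2), Mul(-10, 2)), Mul(-1, Pow(Add(6, -4), Rational(1, 2)))), -2)) = Mul(-36, Add(Add(Add(25, 4, -20), Mul(-1, Pow(2, Rational(1, 2)))), -2)) = Mul(-36, Add(Add(9, Mul(-1, Pow(2, Rational(1, 2)))), -2)) = Mul(-36, Add(7, Mul(-1, Pow(2, Rational(1, 2))))) = Add(-252, Mul(36, Pow(2, Rational(1, 2))))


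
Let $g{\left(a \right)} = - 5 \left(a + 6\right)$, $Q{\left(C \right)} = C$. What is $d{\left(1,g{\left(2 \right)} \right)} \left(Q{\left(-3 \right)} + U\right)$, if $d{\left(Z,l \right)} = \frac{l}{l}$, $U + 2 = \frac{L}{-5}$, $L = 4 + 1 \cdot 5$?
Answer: $- \frac{34}{5} \approx -6.8$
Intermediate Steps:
$L = 9$ ($L = 4 + 5 = 9$)
$U = - \frac{19}{5}$ ($U = -2 + \frac{9}{-5} = -2 + 9 \left(- \frac{1}{5}\right) = -2 - \frac{9}{5} = - \frac{19}{5} \approx -3.8$)
$g{\left(a \right)} = -30 - 5 a$ ($g{\left(a \right)} = - 5 \left(6 + a\right) = -30 - 5 a$)
$d{\left(Z,l \right)} = 1$
$d{\left(1,g{\left(2 \right)} \right)} \left(Q{\left(-3 \right)} + U\right) = 1 \left(-3 - \frac{19}{5}\right) = 1 \left(- \frac{34}{5}\right) = - \frac{34}{5}$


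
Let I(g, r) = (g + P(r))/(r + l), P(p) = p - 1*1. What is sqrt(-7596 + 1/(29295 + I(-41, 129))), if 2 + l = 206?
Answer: I*sqrt(80320363020242382)/3251774 ≈ 87.155*I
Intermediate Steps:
P(p) = -1 + p (P(p) = p - 1 = -1 + p)
l = 204 (l = -2 + 206 = 204)
I(g, r) = (-1 + g + r)/(204 + r) (I(g, r) = (g + (-1 + r))/(r + 204) = (-1 + g + r)/(204 + r))
sqrt(-7596 + 1/(29295 + I(-41, 129))) = sqrt(-7596 + 1/(29295 + (-1 - 41 + 129)/(204 + 129))) = sqrt(-7596 + 1/(29295 + 87/333)) = sqrt(-7596 + 1/(29295 + (1/333)*87)) = sqrt(-7596 + 1/(29295 + 29/111)) = sqrt(-7596 + 1/(3251774/111)) = sqrt(-7596 + 111/3251774) = sqrt(-24700475193/3251774) = I*sqrt(80320363020242382)/3251774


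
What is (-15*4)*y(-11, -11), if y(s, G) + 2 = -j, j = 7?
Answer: 540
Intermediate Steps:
y(s, G) = -9 (y(s, G) = -2 - 1*7 = -2 - 7 = -9)
(-15*4)*y(-11, -11) = -15*4*(-9) = -60*(-9) = 540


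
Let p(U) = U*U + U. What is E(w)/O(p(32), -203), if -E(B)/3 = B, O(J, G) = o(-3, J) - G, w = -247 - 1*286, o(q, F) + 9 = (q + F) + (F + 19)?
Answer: 533/774 ≈ 0.68863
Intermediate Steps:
o(q, F) = 10 + q + 2*F (o(q, F) = -9 + ((q + F) + (F + 19)) = -9 + ((F + q) + (19 + F)) = -9 + (19 + q + 2*F) = 10 + q + 2*F)
p(U) = U + U² (p(U) = U² + U = U + U²)
w = -533 (w = -247 - 286 = -533)
O(J, G) = 7 - G + 2*J (O(J, G) = (10 - 3 + 2*J) - G = (7 + 2*J) - G = 7 - G + 2*J)
E(B) = -3*B
E(w)/O(p(32), -203) = (-3*(-533))/(7 - 1*(-203) + 2*(32*(1 + 32))) = 1599/(7 + 203 + 2*(32*33)) = 1599/(7 + 203 + 2*1056) = 1599/(7 + 203 + 2112) = 1599/2322 = 1599*(1/2322) = 533/774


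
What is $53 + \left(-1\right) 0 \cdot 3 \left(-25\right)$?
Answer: $53$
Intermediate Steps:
$53 + \left(-1\right) 0 \cdot 3 \left(-25\right) = 53 + 0 \cdot 3 \left(-25\right) = 53 + 0 \left(-25\right) = 53 + 0 = 53$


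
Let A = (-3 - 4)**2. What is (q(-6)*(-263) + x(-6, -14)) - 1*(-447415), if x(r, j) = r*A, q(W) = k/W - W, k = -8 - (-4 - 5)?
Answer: 2673521/6 ≈ 4.4559e+5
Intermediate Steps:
k = 1 (k = -8 - 1*(-9) = -8 + 9 = 1)
A = 49 (A = (-7)**2 = 49)
q(W) = 1/W - W
x(r, j) = 49*r (x(r, j) = r*49 = 49*r)
(q(-6)*(-263) + x(-6, -14)) - 1*(-447415) = ((1/(-6) - 1*(-6))*(-263) + 49*(-6)) - 1*(-447415) = ((-1/6 + 6)*(-263) - 294) + 447415 = ((35/6)*(-263) - 294) + 447415 = (-9205/6 - 294) + 447415 = -10969/6 + 447415 = 2673521/6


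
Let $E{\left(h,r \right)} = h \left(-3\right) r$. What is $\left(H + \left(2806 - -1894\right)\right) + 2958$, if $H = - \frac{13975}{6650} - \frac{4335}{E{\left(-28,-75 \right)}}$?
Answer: $\frac{61099561}{7980} \approx 7656.6$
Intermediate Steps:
$E{\left(h,r \right)} = - 3 h r$
$H = - \frac{11279}{7980}$ ($H = - \frac{13975}{6650} - \frac{4335}{\left(-3\right) \left(-28\right) \left(-75\right)} = \left(-13975\right) \frac{1}{6650} - \frac{4335}{-6300} = - \frac{559}{266} - - \frac{289}{420} = - \frac{559}{266} + \frac{289}{420} = - \frac{11279}{7980} \approx -1.4134$)
$\left(H + \left(2806 - -1894\right)\right) + 2958 = \left(- \frac{11279}{7980} + \left(2806 - -1894\right)\right) + 2958 = \left(- \frac{11279}{7980} + \left(2806 + 1894\right)\right) + 2958 = \left(- \frac{11279}{7980} + 4700\right) + 2958 = \frac{37494721}{7980} + 2958 = \frac{61099561}{7980}$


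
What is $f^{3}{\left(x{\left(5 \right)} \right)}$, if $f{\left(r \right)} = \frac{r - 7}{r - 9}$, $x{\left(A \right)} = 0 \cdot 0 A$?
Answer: $\frac{343}{729} \approx 0.47051$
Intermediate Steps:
$x{\left(A \right)} = 0$ ($x{\left(A \right)} = 0 A = 0$)
$f{\left(r \right)} = \frac{-7 + r}{-9 + r}$
$f^{3}{\left(x{\left(5 \right)} \right)} = \left(\frac{-7 + 0}{-9 + 0}\right)^{3} = \left(\frac{1}{-9} \left(-7\right)\right)^{3} = \left(\left(- \frac{1}{9}\right) \left(-7\right)\right)^{3} = \left(\frac{7}{9}\right)^{3} = \frac{343}{729}$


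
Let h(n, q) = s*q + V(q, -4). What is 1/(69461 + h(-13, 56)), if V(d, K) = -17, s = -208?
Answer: 1/57796 ≈ 1.7302e-5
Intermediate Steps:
h(n, q) = -17 - 208*q (h(n, q) = -208*q - 17 = -17 - 208*q)
1/(69461 + h(-13, 56)) = 1/(69461 + (-17 - 208*56)) = 1/(69461 + (-17 - 11648)) = 1/(69461 - 11665) = 1/57796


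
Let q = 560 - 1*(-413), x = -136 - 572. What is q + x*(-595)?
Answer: 422233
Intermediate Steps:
x = -708
q = 973 (q = 560 + 413 = 973)
q + x*(-595) = 973 - 708*(-595) = 973 + 421260 = 422233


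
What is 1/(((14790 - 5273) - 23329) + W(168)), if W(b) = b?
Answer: -1/13644 ≈ -7.3292e-5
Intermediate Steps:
1/(((14790 - 5273) - 23329) + W(168)) = 1/(((14790 - 5273) - 23329) + 168) = 1/((9517 - 23329) + 168) = 1/(-13812 + 168) = 1/(-13644) = -1/13644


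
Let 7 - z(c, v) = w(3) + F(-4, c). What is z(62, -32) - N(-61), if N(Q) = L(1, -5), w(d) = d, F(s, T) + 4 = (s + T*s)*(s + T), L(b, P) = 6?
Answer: 14618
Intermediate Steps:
F(s, T) = -4 + (T + s)*(s + T*s) (F(s, T) = -4 + (s + T*s)*(s + T) = -4 + (s + T*s)*(T + s) = -4 + (T + s)*(s + T*s))
N(Q) = 6
z(c, v) = -8 - 12*c + 4*c**2 (z(c, v) = 7 - (3 + (-4 + (-4)**2 + c*(-4) + c*(-4)**2 - 4*c**2)) = 7 - (3 + (-4 + 16 - 4*c + c*16 - 4*c**2)) = 7 - (3 + (-4 + 16 - 4*c + 16*c - 4*c**2)) = 7 - (3 + (12 - 4*c**2 + 12*c)) = 7 - (15 - 4*c**2 + 12*c) = 7 + (-15 - 12*c + 4*c**2) = -8 - 12*c + 4*c**2)
z(62, -32) - N(-61) = (-8 - 12*62 + 4*62**2) - 1*6 = (-8 - 744 + 4*3844) - 6 = (-8 - 744 + 15376) - 6 = 14624 - 6 = 14618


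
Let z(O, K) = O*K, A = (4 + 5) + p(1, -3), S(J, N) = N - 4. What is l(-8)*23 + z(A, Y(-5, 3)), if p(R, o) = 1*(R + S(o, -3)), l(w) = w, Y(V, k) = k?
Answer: -175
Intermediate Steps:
S(J, N) = -4 + N
p(R, o) = -7 + R (p(R, o) = 1*(R + (-4 - 3)) = 1*(R - 7) = 1*(-7 + R) = -7 + R)
A = 3 (A = (4 + 5) + (-7 + 1) = 9 - 6 = 3)
z(O, K) = K*O
l(-8)*23 + z(A, Y(-5, 3)) = -8*23 + 3*3 = -184 + 9 = -175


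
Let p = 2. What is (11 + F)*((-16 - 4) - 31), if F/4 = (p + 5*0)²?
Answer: -1377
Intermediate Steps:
F = 16 (F = 4*(2 + 5*0)² = 4*(2 + 0)² = 4*2² = 4*4 = 16)
(11 + F)*((-16 - 4) - 31) = (11 + 16)*((-16 - 4) - 31) = 27*(-20 - 31) = 27*(-51) = -1377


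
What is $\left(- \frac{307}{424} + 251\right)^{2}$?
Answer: $\frac{11260817689}{179776} \approx 62638.0$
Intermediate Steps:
$\left(- \frac{307}{424} + 251\right)^{2} = \left(\frac{106117}{424}\right)^{2} = \frac{11260817689}{179776}$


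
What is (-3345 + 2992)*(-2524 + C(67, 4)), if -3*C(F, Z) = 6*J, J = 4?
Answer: 893796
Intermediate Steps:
C(F, Z) = -8 (C(F, Z) = -2*4 = -⅓*24 = -8)
(-3345 + 2992)*(-2524 + C(67, 4)) = (-3345 + 2992)*(-2524 - 8) = -353*(-2532) = 893796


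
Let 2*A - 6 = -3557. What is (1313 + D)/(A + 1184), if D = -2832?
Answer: 434/169 ≈ 2.5680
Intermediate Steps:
A = -3551/2 (A = 3 + (1/2)*(-3557) = 3 - 3557/2 = -3551/2 ≈ -1775.5)
(1313 + D)/(A + 1184) = (1313 - 2832)/(-3551/2 + 1184) = -1519/(-1183/2) = -1519*(-2/1183) = 434/169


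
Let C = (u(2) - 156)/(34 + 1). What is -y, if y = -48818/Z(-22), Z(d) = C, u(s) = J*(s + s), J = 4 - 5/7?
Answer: -1196041/100 ≈ -11960.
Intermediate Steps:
J = 23/7 (J = 4 - 5/7 = 23/7 ≈ 3.2857)
u(s) = 46*s/7 (u(s) = 23*(s + s)/7 = 23*(2*s)/7 = 46*s/7)
C = -200/49 (C = ((46/7)*2 - 156)/(34 + 1) = (92/7 - 156)/35 = -1000/7*1/35 = -200/49 ≈ -4.0816)
Z(d) = -200/49
y = 1196041/100 (y = -48818/(-200/49) = -48818*(-49/200) = 1196041/100 ≈ 11960.)
-y = -1*1196041/100 = -1196041/100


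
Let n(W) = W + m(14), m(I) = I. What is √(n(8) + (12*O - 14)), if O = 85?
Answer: 2*√257 ≈ 32.062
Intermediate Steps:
n(W) = 14 + W (n(W) = W + 14 = 14 + W)
√(n(8) + (12*O - 14)) = √((14 + 8) + (12*85 - 14)) = √(22 + (1020 - 14)) = √(22 + 1006) = √1028 = 2*√257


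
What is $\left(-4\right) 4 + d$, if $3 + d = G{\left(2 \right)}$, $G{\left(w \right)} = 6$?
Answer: $-13$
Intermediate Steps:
$d = 3$ ($d = -3 + 6 = 3$)
$\left(-4\right) 4 + d = \left(-4\right) 4 + 3 = -16 + 3 = -13$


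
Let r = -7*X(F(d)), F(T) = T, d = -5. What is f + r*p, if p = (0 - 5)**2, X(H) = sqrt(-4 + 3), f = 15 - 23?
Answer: -8 - 175*I ≈ -8.0 - 175.0*I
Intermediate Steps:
f = -8
X(H) = I (X(H) = sqrt(-1) = I)
p = 25 (p = (-5)**2 = 25)
r = -7*I ≈ -7.0*I
f + r*p = -8 - 7*I*25 = -8 - 175*I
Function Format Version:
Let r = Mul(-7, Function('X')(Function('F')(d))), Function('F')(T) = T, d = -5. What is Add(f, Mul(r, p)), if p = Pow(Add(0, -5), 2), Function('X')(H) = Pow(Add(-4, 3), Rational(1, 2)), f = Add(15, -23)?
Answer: Add(-8, Mul(-175, I)) ≈ Add(-8.0000, Mul(-175.00, I))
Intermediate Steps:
f = -8
Function('X')(H) = I (Function('X')(H) = Pow(-1, Rational(1, 2)) = I)
p = 25 (p = Pow(-5, 2) = 25)
r = Mul(-7, I) ≈ Mul(-7.0000, I)
Add(f, Mul(r, p)) = Add(-8, Mul(Mul(-7, I), 25)) = Add(-8, Mul(-175, I))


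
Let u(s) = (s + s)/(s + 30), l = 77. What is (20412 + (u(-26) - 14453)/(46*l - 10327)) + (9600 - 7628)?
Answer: 151889906/6785 ≈ 22386.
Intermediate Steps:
u(s) = 2*s/(30 + s) (u(s) = (2*s)/(30 + s) = 2*s/(30 + s))
(20412 + (u(-26) - 14453)/(46*l - 10327)) + (9600 - 7628) = (20412 + (2*(-26)/(30 - 26) - 14453)/(46*77 - 10327)) + (9600 - 7628) = (20412 + (2*(-26)/4 - 14453)/(3542 - 10327)) + 1972 = (20412 + (2*(-26)*(1/4) - 14453)/(-6785)) + 1972 = (20412 + (-13 - 14453)*(-1/6785)) + 1972 = (20412 - 14466*(-1/6785)) + 1972 = (20412 + 14466/6785) + 1972 = 138509886/6785 + 1972 = 151889906/6785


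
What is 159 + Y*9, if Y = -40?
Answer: -201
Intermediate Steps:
159 + Y*9 = 159 - 40*9 = 159 - 360 = -201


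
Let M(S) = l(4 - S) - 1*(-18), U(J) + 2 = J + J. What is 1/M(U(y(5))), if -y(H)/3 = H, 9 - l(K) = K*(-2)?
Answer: 1/99 ≈ 0.010101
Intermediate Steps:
l(K) = 9 + 2*K (l(K) = 9 - K*(-2) = 9 - (-2)*K = 9 + 2*K)
y(H) = -3*H
U(J) = -2 + 2*J (U(J) = -2 + (J + J) = -2 + 2*J)
M(S) = 35 - 2*S (M(S) = (9 + 2*(4 - S)) - 1*(-18) = (9 + (8 - 2*S)) + 18 = (17 - 2*S) + 18 = 35 - 2*S)
1/M(U(y(5))) = 1/(35 - 2*(-2 + 2*(-3*5))) = 1/(35 - 2*(-2 + 2*(-15))) = 1/(35 - 2*(-2 - 30)) = 1/(35 - 2*(-32)) = 1/(35 + 64) = 1/99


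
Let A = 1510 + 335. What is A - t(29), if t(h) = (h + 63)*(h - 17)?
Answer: 741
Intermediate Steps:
A = 1845
t(h) = (-17 + h)*(63 + h) (t(h) = (63 + h)*(-17 + h) = (-17 + h)*(63 + h))
A - t(29) = 1845 - (-1071 + 29² + 46*29) = 1845 - (-1071 + 841 + 1334) = 1845 - 1*1104 = 1845 - 1104 = 741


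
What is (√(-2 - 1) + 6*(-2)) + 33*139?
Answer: 4575 + I*√3 ≈ 4575.0 + 1.732*I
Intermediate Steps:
(√(-2 - 1) + 6*(-2)) + 33*139 = (√(-3) - 12) + 4587 = (I*√3 - 12) + 4587 = (-12 + I*√3) + 4587 = 4575 + I*√3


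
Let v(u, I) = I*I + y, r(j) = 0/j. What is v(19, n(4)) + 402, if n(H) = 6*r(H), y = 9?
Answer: 411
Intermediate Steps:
r(j) = 0
n(H) = 0 (n(H) = 6*0 = 0)
v(u, I) = 9 + I² (v(u, I) = I*I + 9 = I² + 9 = 9 + I²)
v(19, n(4)) + 402 = (9 + 0²) + 402 = (9 + 0) + 402 = 9 + 402 = 411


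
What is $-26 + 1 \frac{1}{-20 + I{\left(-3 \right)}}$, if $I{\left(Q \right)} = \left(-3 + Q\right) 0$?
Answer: $- \frac{521}{20} \approx -26.05$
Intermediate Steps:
$I{\left(Q \right)} = 0$
$-26 + 1 \frac{1}{-20 + I{\left(-3 \right)}} = -26 + 1 \frac{1}{-20 + 0} = -26 + 1 \frac{1}{-20} = -26 + 1 \left(- \frac{1}{20}\right) = -26 - \frac{1}{20} = - \frac{521}{20}$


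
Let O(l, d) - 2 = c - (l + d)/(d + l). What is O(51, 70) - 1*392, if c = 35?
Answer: -356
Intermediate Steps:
O(l, d) = 36 (O(l, d) = 2 + (35 - (l + d)/(d + l)) = 2 + (35 - (d + l)/(d + l)) = 2 + (35 - 1*1) = 2 + (35 - 1) = 2 + 34 = 36)
O(51, 70) - 1*392 = 36 - 1*392 = 36 - 392 = -356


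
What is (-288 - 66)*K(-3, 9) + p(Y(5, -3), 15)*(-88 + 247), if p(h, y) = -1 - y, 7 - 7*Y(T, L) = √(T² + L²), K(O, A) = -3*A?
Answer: 7014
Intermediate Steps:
Y(T, L) = 1 - √(L² + T²)/7 (Y(T, L) = 1 - √(T² + L²)/7 = 1 - √(L² + T²)/7)
(-288 - 66)*K(-3, 9) + p(Y(5, -3), 15)*(-88 + 247) = (-288 - 66)*(-3*9) + (-1 - 1*15)*(-88 + 247) = -354*(-27) + (-1 - 15)*159 = 9558 - 16*159 = 9558 - 2544 = 7014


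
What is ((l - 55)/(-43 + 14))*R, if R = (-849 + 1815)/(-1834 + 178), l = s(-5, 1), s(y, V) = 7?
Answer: -28/29 ≈ -0.96552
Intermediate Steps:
l = 7
R = -7/12 (R = 966/(-1656) = 966*(-1/1656) = -7/12 ≈ -0.58333)
((l - 55)/(-43 + 14))*R = ((7 - 55)/(-43 + 14))*(-7/12) = -48/(-29)*(-7/12) = -48*(-1/29)*(-7/12) = (48/29)*(-7/12) = -28/29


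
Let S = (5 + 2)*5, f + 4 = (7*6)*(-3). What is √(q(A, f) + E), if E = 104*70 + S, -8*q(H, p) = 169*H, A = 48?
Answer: √6301 ≈ 79.379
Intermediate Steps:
f = -130 (f = -4 + (7*6)*(-3) = -4 + 42*(-3) = -4 - 126 = -130)
S = 35 (S = 7*5 = 35)
q(H, p) = -169*H/8
E = 7315 (E = 104*70 + 35 = 7280 + 35 = 7315)
√(q(A, f) + E) = √(-169/8*48 + 7315) = √(-1014 + 7315) = √6301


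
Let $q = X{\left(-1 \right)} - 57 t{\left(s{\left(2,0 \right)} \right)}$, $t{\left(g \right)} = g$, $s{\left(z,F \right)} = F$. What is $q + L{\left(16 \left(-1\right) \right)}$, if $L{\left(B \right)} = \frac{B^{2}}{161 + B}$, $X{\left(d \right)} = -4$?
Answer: $- \frac{324}{145} \approx -2.2345$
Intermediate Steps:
$L{\left(B \right)} = \frac{B^{2}}{161 + B}$
$q = -4$ ($q = -4 - 0 = -4 + 0 = -4$)
$q + L{\left(16 \left(-1\right) \right)} = -4 + \frac{\left(16 \left(-1\right)\right)^{2}}{161 + 16 \left(-1\right)} = -4 + \frac{\left(-16\right)^{2}}{161 - 16} = -4 + \frac{256}{145} = - \frac{324}{145}$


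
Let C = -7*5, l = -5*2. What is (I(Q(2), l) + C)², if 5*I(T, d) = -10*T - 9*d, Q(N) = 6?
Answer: 841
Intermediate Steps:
l = -10
C = -35
I(T, d) = -2*T - 9*d/5 (I(T, d) = (-10*T - 9*d)/5 = -2*T - 9*d/5)
(I(Q(2), l) + C)² = ((-2*6 - 9/5*(-10)) - 35)² = ((-12 + 18) - 35)² = (6 - 35)² = (-29)² = 841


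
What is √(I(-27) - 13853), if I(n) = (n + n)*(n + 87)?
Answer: I*√17093 ≈ 130.74*I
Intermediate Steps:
I(n) = 2*n*(87 + n) (I(n) = (2*n)*(87 + n) = 2*n*(87 + n))
√(I(-27) - 13853) = √(2*(-27)*(87 - 27) - 13853) = √(2*(-27)*60 - 13853) = √(-3240 - 13853) = √(-17093) = I*√17093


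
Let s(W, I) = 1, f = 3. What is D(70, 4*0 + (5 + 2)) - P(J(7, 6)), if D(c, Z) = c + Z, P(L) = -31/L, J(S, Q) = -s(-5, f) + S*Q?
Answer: 3188/41 ≈ 77.756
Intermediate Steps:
J(S, Q) = -1 + Q*S (J(S, Q) = -1*1 + S*Q = -1 + Q*S)
D(c, Z) = Z + c
D(70, 4*0 + (5 + 2)) - P(J(7, 6)) = ((4*0 + (5 + 2)) + 70) - (-31)/(-1 + 6*7) = ((0 + 7) + 70) - (-31)/(-1 + 42) = (7 + 70) - (-31)/41 = 77 - (-31)/41 = 77 - 1*(-31/41) = 77 + 31/41 = 3188/41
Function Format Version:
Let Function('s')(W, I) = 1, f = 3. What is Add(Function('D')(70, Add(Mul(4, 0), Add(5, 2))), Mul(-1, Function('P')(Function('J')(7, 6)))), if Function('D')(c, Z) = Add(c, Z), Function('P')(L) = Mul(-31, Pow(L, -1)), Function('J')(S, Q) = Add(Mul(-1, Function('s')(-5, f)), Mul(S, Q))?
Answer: Rational(3188, 41) ≈ 77.756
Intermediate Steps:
Function('J')(S, Q) = Add(-1, Mul(Q, S)) (Function('J')(S, Q) = Add(Mul(-1, 1), Mul(S, Q)) = Add(-1, Mul(Q, S)))
Function('D')(c, Z) = Add(Z, c)
Add(Function('D')(70, Add(Mul(4, 0), Add(5, 2))), Mul(-1, Function('P')(Function('J')(7, 6)))) = Add(Add(Add(Mul(4, 0), Add(5, 2)), 70), Mul(-1, Mul(-31, Pow(Add(-1, Mul(6, 7)), -1)))) = Add(Add(Add(0, 7), 70), Mul(-1, Mul(-31, Pow(Add(-1, 42), -1)))) = Add(Add(7, 70), Mul(-1, Mul(-31, Pow(41, -1)))) = Add(77, Mul(-1, Mul(-31, Rational(1, 41)))) = Add(77, Mul(-1, Rational(-31, 41))) = Add(77, Rational(31, 41)) = Rational(3188, 41)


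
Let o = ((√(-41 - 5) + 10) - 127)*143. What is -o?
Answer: 16731 - 143*I*√46 ≈ 16731.0 - 969.87*I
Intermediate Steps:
o = -16731 + 143*I*√46 (o = ((√(-46) + 10) - 127)*143 = ((I*√46 + 10) - 127)*143 = ((10 + I*√46) - 127)*143 = (-117 + I*√46)*143 = -16731 + 143*I*√46 ≈ -16731.0 + 969.87*I)
-o = -(-16731 + 143*I*√46) = 16731 - 143*I*√46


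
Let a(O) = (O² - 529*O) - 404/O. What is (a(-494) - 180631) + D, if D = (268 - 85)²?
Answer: 88480542/247 ≈ 3.5822e+5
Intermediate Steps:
D = 33489 (D = 183² = 33489)
a(O) = O² - 529*O - 404/O
(a(-494) - 180631) + D = ((-404 + (-494)²*(-529 - 494))/(-494) - 180631) + 33489 = (-(-404 + 244036*(-1023))/494 - 180631) + 33489 = (-(-404 - 249648828)/494 - 180631) + 33489 = (-1/494*(-249649232) - 180631) + 33489 = (124824616/247 - 180631) + 33489 = 80208759/247 + 33489 = 88480542/247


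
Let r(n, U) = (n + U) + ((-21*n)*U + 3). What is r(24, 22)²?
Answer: 121859521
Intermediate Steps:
r(n, U) = 3 + U + n - 21*U*n (r(n, U) = (U + n) + (-21*U*n + 3) = (U + n) + (3 - 21*U*n) = 3 + U + n - 21*U*n)
r(24, 22)² = (3 + 22 + 24 - 21*22*24)² = (3 + 22 + 24 - 11088)² = (-11039)² = 121859521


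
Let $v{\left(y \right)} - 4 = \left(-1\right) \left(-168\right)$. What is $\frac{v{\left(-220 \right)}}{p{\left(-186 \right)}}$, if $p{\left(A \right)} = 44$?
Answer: $\frac{43}{11} \approx 3.9091$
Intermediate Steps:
$v{\left(y \right)} = 172$ ($v{\left(y \right)} = 4 - -168 = 4 + 168 = 172$)
$\frac{v{\left(-220 \right)}}{p{\left(-186 \right)}} = \frac{172}{44} = 172 \cdot \frac{1}{44} = \frac{43}{11}$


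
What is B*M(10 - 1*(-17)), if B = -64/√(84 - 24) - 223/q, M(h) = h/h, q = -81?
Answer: 223/81 - 32*√15/15 ≈ -5.5093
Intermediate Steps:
M(h) = 1
B = 223/81 - 32*√15/15 (B = -64/√(84 - 24) - 223/(-81) = -64*√15/30 - 223*(-1/81) = -64*√15/30 + 223/81 = -32*√15/15 + 223/81 = 223/81 - 32*√15/15 ≈ -5.5093)
B*M(10 - 1*(-17)) = (223/81 - 32*√15/15)*1 = 223/81 - 32*√15/15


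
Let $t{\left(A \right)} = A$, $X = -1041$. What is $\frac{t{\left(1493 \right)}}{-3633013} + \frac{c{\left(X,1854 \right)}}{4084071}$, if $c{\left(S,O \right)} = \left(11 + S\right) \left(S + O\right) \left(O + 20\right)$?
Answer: $- \frac{1900393422131061}{4945827678641} \approx -384.24$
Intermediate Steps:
$c{\left(S,O \right)} = \left(11 + S\right) \left(20 + O\right) \left(O + S\right)$ ($c{\left(S,O \right)} = \left(11 + S\right) \left(O + S\right) \left(20 + O\right) = \left(11 + S\right) \left(20 + O\right) \left(O + S\right)$)
$\frac{t{\left(1493 \right)}}{-3633013} + \frac{c{\left(X,1854 \right)}}{4084071} = \frac{1493}{-3633013} + \frac{11 \cdot 1854^{2} + 20 \left(-1041\right)^{2} + 220 \cdot 1854 + 220 \left(-1041\right) + 1854 \left(-1041\right)^{2} - 1041 \cdot 1854^{2} + 31 \cdot 1854 \left(-1041\right)}{4084071} = 1493 \left(- \frac{1}{3633013}\right) + \left(11 \cdot 3437316 + 20 \cdot 1083681 + 407880 - 229020 + 1854 \cdot 1083681 - 3578245956 - 59830434\right) \frac{1}{4084071} = - \frac{1493}{3633013} + \left(37810476 + 21673620 + 407880 - 229020 + 2009144574 - 3578245956 - 59830434\right) \frac{1}{4084071} = - \frac{1493}{3633013} - \frac{523089620}{1361357} = - \frac{1900393422131061}{4945827678641}$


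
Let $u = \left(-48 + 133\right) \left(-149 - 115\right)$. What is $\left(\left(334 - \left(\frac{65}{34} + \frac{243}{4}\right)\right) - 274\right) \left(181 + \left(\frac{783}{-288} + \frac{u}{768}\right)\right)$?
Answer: $- \frac{431685}{1088} \approx -396.77$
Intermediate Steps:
$u = -22440$ ($u = 85 \left(-264\right) = -22440$)
$\left(\left(334 - \left(\frac{65}{34} + \frac{243}{4}\right)\right) - 274\right) \left(181 + \left(\frac{783}{-288} + \frac{u}{768}\right)\right) = \left(\left(334 - \left(\frac{65}{34} + \frac{243}{4}\right)\right) - 274\right) \left(181 + \left(\frac{783}{-288} - \frac{22440}{768}\right)\right) = \left(\left(334 - \frac{4261}{68}\right) - 274\right) \left(181 + \left(783 \left(- \frac{1}{288}\right) - \frac{935}{32}\right)\right) = \left(\left(334 - \frac{4261}{68}\right) - 274\right) \left(181 - \frac{511}{16}\right) = \left(\frac{18451}{68} - 274\right) \frac{2385}{16} = \left(- \frac{181}{68}\right) \frac{2385}{16} = - \frac{431685}{1088}$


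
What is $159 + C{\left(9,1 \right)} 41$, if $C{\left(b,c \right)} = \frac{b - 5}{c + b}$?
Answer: $\frac{877}{5} \approx 175.4$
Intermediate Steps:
$C{\left(b,c \right)} = \frac{-5 + b}{b + c}$
$159 + C{\left(9,1 \right)} 41 = 159 + \frac{-5 + 9}{9 + 1} \cdot 41 = 159 + \frac{1}{10} \cdot 4 \cdot 41 = 159 + \frac{2}{5} \cdot 41 = 159 + \frac{82}{5} = \frac{877}{5}$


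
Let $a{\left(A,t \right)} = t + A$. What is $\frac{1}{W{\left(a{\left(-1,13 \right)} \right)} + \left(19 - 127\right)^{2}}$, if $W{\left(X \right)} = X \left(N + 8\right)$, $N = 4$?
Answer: $\frac{1}{11808} \approx 8.4688 \cdot 10^{-5}$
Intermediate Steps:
$a{\left(A,t \right)} = A + t$
$W{\left(X \right)} = 12 X$ ($W{\left(X \right)} = X \left(4 + 8\right) = X 12 = 12 X$)
$\frac{1}{W{\left(a{\left(-1,13 \right)} \right)} + \left(19 - 127\right)^{2}} = \frac{1}{12 \left(-1 + 13\right) + \left(19 - 127\right)^{2}} = \frac{1}{12 \cdot 12 + \left(-108\right)^{2}} = \frac{1}{144 + 11664} = \frac{1}{11808}$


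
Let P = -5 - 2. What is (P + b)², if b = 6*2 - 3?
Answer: 4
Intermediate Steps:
b = 9 (b = 12 - 3 = 9)
P = -7
(P + b)² = (-7 + 9)² = 2² = 4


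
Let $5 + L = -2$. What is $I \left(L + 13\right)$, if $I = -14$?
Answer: $-84$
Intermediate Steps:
$L = -7$ ($L = -5 - 2 = -7$)
$I \left(L + 13\right) = - 14 \left(-7 + 13\right) = \left(-14\right) 6 = -84$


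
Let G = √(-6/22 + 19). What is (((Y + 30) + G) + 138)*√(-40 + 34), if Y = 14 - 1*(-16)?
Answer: I*√6*(2178 + √2266)/11 ≈ 495.6*I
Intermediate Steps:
Y = 30 (Y = 14 + 16 = 30)
G = √2266/11 (G = √(-6*1/22 + 19) = √(-3/11 + 19) = √(206/11) = √2266/11 ≈ 4.3275)
(((Y + 30) + G) + 138)*√(-40 + 34) = (((30 + 30) + √2266/11) + 138)*√(-40 + 34) = ((60 + √2266/11) + 138)*√(-6) = (198 + √2266/11)*(I*√6) = I*√6*(198 + √2266/11)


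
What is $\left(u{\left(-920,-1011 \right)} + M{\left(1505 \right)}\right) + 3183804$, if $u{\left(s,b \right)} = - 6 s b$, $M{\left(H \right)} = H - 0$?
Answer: $-2395411$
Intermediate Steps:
$M{\left(H \right)} = H$ ($M{\left(H \right)} = H + 0 = H$)
$u{\left(s,b \right)} = - 6 b s$
$\left(u{\left(-920,-1011 \right)} + M{\left(1505 \right)}\right) + 3183804 = \left(\left(-6\right) \left(-1011\right) \left(-920\right) + 1505\right) + 3183804 = \left(-5580720 + 1505\right) + 3183804 = -5579215 + 3183804 = -2395411$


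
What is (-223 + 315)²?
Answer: 8464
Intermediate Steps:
(-223 + 315)² = 92² = 8464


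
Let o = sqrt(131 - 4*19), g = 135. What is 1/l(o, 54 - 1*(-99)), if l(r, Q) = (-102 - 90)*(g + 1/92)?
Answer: -23/596208 ≈ -3.8577e-5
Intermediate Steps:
o = sqrt(55) (o = sqrt(131 - 76) = sqrt(55) ≈ 7.4162)
l(r, Q) = -596208/23 (l(r, Q) = (-102 - 90)*(135 + 1/92) = -192*(135 + 1/92) = -192*12421/92 = -596208/23)
1/l(o, 54 - 1*(-99)) = 1/(-596208/23) = -23/596208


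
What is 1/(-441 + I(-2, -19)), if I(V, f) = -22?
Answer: -1/463 ≈ -0.0021598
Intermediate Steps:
1/(-441 + I(-2, -19)) = 1/(-441 - 22) = 1/(-463) = -1/463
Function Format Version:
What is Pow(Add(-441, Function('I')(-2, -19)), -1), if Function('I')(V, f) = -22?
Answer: Rational(-1, 463) ≈ -0.0021598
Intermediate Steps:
Pow(Add(-441, Function('I')(-2, -19)), -1) = Pow(Add(-441, -22), -1) = Pow(-463, -1) = Rational(-1, 463)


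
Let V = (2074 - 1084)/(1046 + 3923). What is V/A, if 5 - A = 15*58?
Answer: -198/859637 ≈ -0.00023033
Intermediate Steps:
V = 990/4969 ≈ 0.19924
A = -865 (A = 5 - 15*58 = 5 - 1*870 = 5 - 870 = -865)
V/A = (990/4969)/(-865) = (990/4969)*(-1/865) = -198/859637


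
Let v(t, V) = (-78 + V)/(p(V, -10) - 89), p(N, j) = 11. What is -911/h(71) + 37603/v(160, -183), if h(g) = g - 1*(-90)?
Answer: 157326901/14007 ≈ 11232.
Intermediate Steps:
h(g) = 90 + g (h(g) = g + 90 = 90 + g)
v(t, V) = 1 - V/78 (v(t, V) = (-78 + V)/(11 - 89) = (-78 + V)/(-78) = (-78 + V)*(-1/78) = 1 - V/78)
-911/h(71) + 37603/v(160, -183) = -911/(90 + 71) + 37603/(1 - 1/78*(-183)) = -911/161 + 37603/(1 + 61/26) = -911*1/161 + 37603/(87/26) = -911/161 + 37603*(26/87) = -911/161 + 977678/87 = 157326901/14007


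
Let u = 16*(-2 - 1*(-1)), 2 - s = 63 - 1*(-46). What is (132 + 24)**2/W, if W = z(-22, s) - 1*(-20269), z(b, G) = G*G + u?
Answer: 12168/15851 ≈ 0.76765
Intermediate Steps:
s = -107 (s = 2 - (63 - 1*(-46)) = 2 - (63 + 46) = 2 - 1*109 = 2 - 109 = -107)
u = -16 (u = 16*(-2 + 1) = 16*(-1) = -16)
z(b, G) = -16 + G**2 (z(b, G) = G*G - 16 = G**2 - 16 = -16 + G**2)
W = 31702 (W = (-16 + (-107)**2) - 1*(-20269) = (-16 + 11449) + 20269 = 11433 + 20269 = 31702)
(132 + 24)**2/W = (132 + 24)**2/31702 = 156**2*(1/31702) = 24336*(1/31702) = 12168/15851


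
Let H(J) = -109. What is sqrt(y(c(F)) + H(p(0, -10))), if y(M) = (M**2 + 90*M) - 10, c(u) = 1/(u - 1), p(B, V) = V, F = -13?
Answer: I*sqrt(24583)/14 ≈ 11.199*I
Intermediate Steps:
c(u) = 1/(-1 + u)
y(M) = -10 + M**2 + 90*M
sqrt(y(c(F)) + H(p(0, -10))) = sqrt((-10 + (1/(-1 - 13))**2 + 90/(-1 - 13)) - 109) = sqrt((-10 + (1/(-14))**2 + 90/(-14)) - 109) = sqrt((-10 + (-1/14)**2 + 90*(-1/14)) - 109) = sqrt((-10 + 1/196 - 45/7) - 109) = sqrt(-3219/196 - 109) = sqrt(-24583/196) = I*sqrt(24583)/14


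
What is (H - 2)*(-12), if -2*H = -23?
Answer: -114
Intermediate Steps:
H = 23/2 (H = -½*(-23) = 23/2 ≈ 11.500)
(H - 2)*(-12) = (23/2 - 2)*(-12) = (19/2)*(-12) = -114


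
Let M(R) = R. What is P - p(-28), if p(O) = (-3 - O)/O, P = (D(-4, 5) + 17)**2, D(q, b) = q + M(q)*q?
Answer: 23573/28 ≈ 841.89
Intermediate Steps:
D(q, b) = q + q**2 (D(q, b) = q + q*q = q + q**2)
P = 841 (P = (-4*(1 - 4) + 17)**2 = (-4*(-3) + 17)**2 = (12 + 17)**2 = 29**2 = 841)
p(O) = (-3 - O)/O
P - p(-28) = 841 - (-3 - 1*(-28))/(-28) = 841 - (-1)*(-3 + 28)/28 = 841 - (-1)*25/28 = 841 - 1*(-25/28) = 841 + 25/28 = 23573/28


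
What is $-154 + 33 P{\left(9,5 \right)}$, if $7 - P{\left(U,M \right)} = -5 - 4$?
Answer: $374$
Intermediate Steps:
$P{\left(U,M \right)} = 16$ ($P{\left(U,M \right)} = 7 - \left(-5 - 4\right) = 7 - -9 = 7 + 9 = 16$)
$-154 + 33 P{\left(9,5 \right)} = -154 + 33 \cdot 16 = -154 + 528 = 374$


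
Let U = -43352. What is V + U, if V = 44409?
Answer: 1057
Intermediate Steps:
V + U = 44409 - 43352 = 1057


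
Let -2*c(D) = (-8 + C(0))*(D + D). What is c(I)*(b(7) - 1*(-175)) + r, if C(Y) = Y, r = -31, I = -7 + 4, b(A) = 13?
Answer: -4543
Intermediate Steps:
I = -3
c(D) = 8*D (c(D) = -(-8 + 0)*(D + D)/2 = -(-4)*2*D = -(-8)*D = 8*D)
c(I)*(b(7) - 1*(-175)) + r = (8*(-3))*(13 - 1*(-175)) - 31 = -24*(13 + 175) - 31 = -24*188 - 31 = -4512 - 31 = -4543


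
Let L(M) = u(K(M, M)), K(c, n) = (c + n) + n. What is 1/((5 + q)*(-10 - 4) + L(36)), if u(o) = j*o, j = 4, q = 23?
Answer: 1/40 ≈ 0.025000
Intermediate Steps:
K(c, n) = c + 2*n
u(o) = 4*o
L(M) = 12*M (L(M) = 4*(M + 2*M) = 4*(3*M) = 12*M)
1/((5 + q)*(-10 - 4) + L(36)) = 1/((5 + 23)*(-10 - 4) + 12*36) = 1/(28*(-14) + 432) = 1/(-392 + 432) = 1/40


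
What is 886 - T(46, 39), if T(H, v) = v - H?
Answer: 893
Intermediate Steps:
886 - T(46, 39) = 886 - (39 - 1*46) = 886 - (39 - 46) = 886 - 1*(-7) = 886 + 7 = 893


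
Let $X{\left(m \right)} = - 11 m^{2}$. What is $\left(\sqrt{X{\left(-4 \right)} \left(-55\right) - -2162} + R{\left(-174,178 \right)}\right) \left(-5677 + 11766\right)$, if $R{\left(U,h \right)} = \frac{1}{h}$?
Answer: $\frac{6089}{178} + 6089 \sqrt{11842} \approx 6.6265 \cdot 10^{5}$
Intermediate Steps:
$\left(\sqrt{X{\left(-4 \right)} \left(-55\right) - -2162} + R{\left(-174,178 \right)}\right) \left(-5677 + 11766\right) = \left(\sqrt{- 11 \left(-4\right)^{2} \left(-55\right) - -2162} + \frac{1}{178}\right) \left(-5677 + 11766\right) = \left(\sqrt{\left(-11\right) 16 \left(-55\right) + \left(-5579 + 7741\right)} + \frac{1}{178}\right) 6089 = \left(\sqrt{\left(-176\right) \left(-55\right) + 2162} + \frac{1}{178}\right) 6089 = \left(\sqrt{9680 + 2162} + \frac{1}{178}\right) 6089 = \left(\sqrt{11842} + \frac{1}{178}\right) 6089 = \left(\frac{1}{178} + \sqrt{11842}\right) 6089 = \frac{6089}{178} + 6089 \sqrt{11842}$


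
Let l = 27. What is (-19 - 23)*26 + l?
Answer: -1065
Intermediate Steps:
(-19 - 23)*26 + l = (-19 - 23)*26 + 27 = -42*26 + 27 = -1092 + 27 = -1065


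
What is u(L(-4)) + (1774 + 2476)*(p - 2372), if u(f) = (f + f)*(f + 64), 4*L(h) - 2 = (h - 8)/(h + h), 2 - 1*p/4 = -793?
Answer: 109891633/32 ≈ 3.4341e+6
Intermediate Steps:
p = 3180 (p = 8 - 4*(-793) = 8 + 3172 = 3180)
L(h) = ½ + (-8 + h)/(8*h) (L(h) = ½ + ((h - 8)/(h + h))/4 = ½ + ((-8 + h)/((2*h)))/4 = ½ + ((-8 + h)*(1/(2*h)))/4 = ½ + ((-8 + h)/(2*h))/4 = ½ + (-8 + h)/(8*h))
u(f) = 2*f*(64 + f) (u(f) = (2*f)*(64 + f) = 2*f*(64 + f))
u(L(-4)) + (1774 + 2476)*(p - 2372) = 2*(5/8 - 1/(-4))*(64 + (5/8 - 1/(-4))) + (1774 + 2476)*(3180 - 2372) = 2*(5/8 - 1*(-¼))*(64 + (5/8 - 1*(-¼))) + 4250*808 = 2*(5/8 + ¼)*(64 + (5/8 + ¼)) + 3434000 = 2*(7/8)*(64 + 7/8) + 3434000 = 2*(7/8)*(519/8) + 3434000 = 3633/32 + 3434000 = 109891633/32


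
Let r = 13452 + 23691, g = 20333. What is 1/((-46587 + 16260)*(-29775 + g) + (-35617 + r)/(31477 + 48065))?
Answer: 39771/11388327775477 ≈ 3.4923e-9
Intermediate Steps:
r = 37143
1/((-46587 + 16260)*(-29775 + g) + (-35617 + r)/(31477 + 48065)) = 1/((-46587 + 16260)*(-29775 + 20333) + (-35617 + 37143)/(31477 + 48065)) = 1/(-30327*(-9442) + 1526/79542) = 1/(286347534 + 1526*(1/79542)) = 1/(286347534 + 763/39771) = 1/(11388327775477/39771) = 39771/11388327775477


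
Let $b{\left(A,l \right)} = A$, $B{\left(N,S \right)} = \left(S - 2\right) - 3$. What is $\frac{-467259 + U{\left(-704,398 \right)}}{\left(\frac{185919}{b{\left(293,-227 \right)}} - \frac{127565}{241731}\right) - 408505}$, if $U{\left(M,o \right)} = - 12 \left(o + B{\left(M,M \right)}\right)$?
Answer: $\frac{32830311654441}{28888353382171} \approx 1.1365$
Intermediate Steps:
$B{\left(N,S \right)} = -5 + S$ ($B{\left(N,S \right)} = \left(-2 + S\right) - 3 = -5 + S$)
$U{\left(M,o \right)} = 60 - 12 M - 12 o$ ($U{\left(M,o \right)} = - 12 \left(o + \left(-5 + M\right)\right) = - 12 \left(-5 + M + o\right) = 60 - 12 M - 12 o$)
$\frac{-467259 + U{\left(-704,398 \right)}}{\left(\frac{185919}{b{\left(293,-227 \right)}} - \frac{127565}{241731}\right) - 408505} = \frac{-467259 - -3732}{\left(\frac{185919}{293} - \frac{127565}{241731}\right) - 408505} = \frac{-467259 + \left(60 + 8448 - 4776\right)}{\left(185919 \cdot \frac{1}{293} - \frac{127565}{241731}\right) - 408505} = \frac{-467259 + 3732}{\left(\frac{185919}{293} - \frac{127565}{241731}\right) - 408505} = - \frac{463527}{\frac{44905009244}{70827183} - 408505} = - \frac{463527}{- \frac{28888353382171}{70827183}} = \left(-463527\right) \left(- \frac{70827183}{28888353382171}\right) = \frac{32830311654441}{28888353382171}$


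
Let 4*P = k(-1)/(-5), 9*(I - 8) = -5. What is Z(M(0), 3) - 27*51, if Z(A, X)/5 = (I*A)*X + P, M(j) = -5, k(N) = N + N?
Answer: -11609/6 ≈ -1934.8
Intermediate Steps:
k(N) = 2*N
I = 67/9 (I = 8 + (⅑)*(-5) = 8 - 5/9 = 67/9 ≈ 7.4444)
P = ⅒ (P = ((2*(-1))/(-5))/4 = (-2*(-⅕))/4 = (¼)*(⅖) = ⅒ ≈ 0.10000)
Z(A, X) = ½ + 335*A*X/9 (Z(A, X) = 5*((67*A/9)*X + ⅒) = 5*(67*A*X/9 + ⅒) = 5*(⅒ + 67*A*X/9) = ½ + 335*A*X/9)
Z(M(0), 3) - 27*51 = (½ + (335/9)*(-5)*3) - 27*51 = (½ - 1675/3) - 1377 = -3347/6 - 1377 = -11609/6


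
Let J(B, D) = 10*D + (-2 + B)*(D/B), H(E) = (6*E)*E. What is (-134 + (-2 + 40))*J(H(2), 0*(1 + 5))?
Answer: 0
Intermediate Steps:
H(E) = 6*E²
J(B, D) = 10*D + D*(-2 + B)/B
(-134 + (-2 + 40))*J(H(2), 0*(1 + 5)) = (-134 + (-2 + 40))*((0*(1 + 5))*(-2 + 11*(6*2²))/((6*2²))) = (-134 + 38)*((0*6)*(-2 + 11*(6*4))/((6*4))) = -0*(-2 + 11*24)/24 = -0*(-2 + 264)/24 = -0*262/24 = -96*0 = 0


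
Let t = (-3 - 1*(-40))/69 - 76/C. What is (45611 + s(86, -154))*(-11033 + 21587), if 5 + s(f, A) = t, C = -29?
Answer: 321066481114/667 ≈ 4.8136e+8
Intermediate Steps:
t = 6317/2001 (t = (-3 - 1*(-40))/69 - 76/(-29) = (-3 + 40)*(1/69) - 76*(-1/29) = 37*(1/69) + 76/29 = 37/69 + 76/29 = 6317/2001 ≈ 3.1569)
s(f, A) = -3688/2001 (s(f, A) = -5 + 6317/2001 = -3688/2001)
(45611 + s(86, -154))*(-11033 + 21587) = (45611 - 3688/2001)*(-11033 + 21587) = (91263923/2001)*10554 = 321066481114/667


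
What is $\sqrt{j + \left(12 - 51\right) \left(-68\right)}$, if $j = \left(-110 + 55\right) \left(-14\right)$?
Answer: $\sqrt{3422} \approx 58.498$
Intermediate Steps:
$j = 770$ ($j = \left(-55\right) \left(-14\right) = 770$)
$\sqrt{j + \left(12 - 51\right) \left(-68\right)} = \sqrt{770 + \left(12 - 51\right) \left(-68\right)} = \sqrt{770 - -2652} = \sqrt{770 + 2652} = \sqrt{3422}$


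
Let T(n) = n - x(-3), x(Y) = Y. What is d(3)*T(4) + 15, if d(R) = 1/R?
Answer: 52/3 ≈ 17.333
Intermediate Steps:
T(n) = 3 + n (T(n) = n - 1*(-3) = n + 3 = 3 + n)
d(3)*T(4) + 15 = (3 + 4)/3 + 15 = (⅓)*7 + 15 = 7/3 + 15 = 52/3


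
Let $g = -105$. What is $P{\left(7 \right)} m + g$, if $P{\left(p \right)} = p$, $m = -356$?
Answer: $-2597$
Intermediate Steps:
$P{\left(7 \right)} m + g = 7 \left(-356\right) - 105 = -2492 - 105 = -2597$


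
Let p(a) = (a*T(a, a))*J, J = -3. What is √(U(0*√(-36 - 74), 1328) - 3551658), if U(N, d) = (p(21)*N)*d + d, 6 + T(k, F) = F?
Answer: I*√3550330 ≈ 1884.2*I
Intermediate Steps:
T(k, F) = -6 + F
p(a) = -3*a*(-6 + a) (p(a) = (a*(-6 + a))*(-3) = -3*a*(-6 + a))
U(N, d) = d - 945*N*d (U(N, d) = ((3*21*(6 - 1*21))*N)*d + d = ((3*21*(6 - 21))*N)*d + d = ((3*21*(-15))*N)*d + d = (-945*N)*d + d = -945*N*d + d = d - 945*N*d)
√(U(0*√(-36 - 74), 1328) - 3551658) = √(1328*(1 - 0*√(-36 - 74)) - 3551658) = √(1328*(1 - 0*√(-110)) - 3551658) = √(1328*(1 - 0*I*√110) - 3551658) = √(1328*(1 - 945*0) - 3551658) = √(1328*(1 + 0) - 3551658) = √(1328*1 - 3551658) = √(1328 - 3551658) = √(-3550330) = I*√3550330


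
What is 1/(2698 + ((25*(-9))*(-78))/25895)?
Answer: 5179/13976452 ≈ 0.00037055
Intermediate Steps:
1/(2698 + ((25*(-9))*(-78))/25895) = 1/(2698 - 225*(-78)*(1/25895)) = 1/(2698 + 17550*(1/25895)) = 1/(2698 + 3510/5179) = 1/(13976452/5179) = 5179/13976452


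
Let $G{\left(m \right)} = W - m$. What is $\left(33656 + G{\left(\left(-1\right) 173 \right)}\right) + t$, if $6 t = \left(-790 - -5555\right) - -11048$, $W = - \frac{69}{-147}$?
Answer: $\frac{3573567}{98} \approx 36465.0$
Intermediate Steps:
$W = \frac{23}{49}$ ($W = \left(-69\right) \left(- \frac{1}{147}\right) = \frac{23}{49} \approx 0.46939$)
$G{\left(m \right)} = \frac{23}{49} - m$
$t = \frac{5271}{2}$ ($t = \frac{\left(-790 - -5555\right) - -11048}{6} = \frac{\left(-790 + 5555\right) + 11048}{6} = \frac{4765 + 11048}{6} = \frac{1}{6} \cdot 15813 = \frac{5271}{2} \approx 2635.5$)
$\left(33656 + G{\left(\left(-1\right) 173 \right)}\right) + t = \left(33656 - \left(- \frac{23}{49} - 173\right)\right) + \frac{5271}{2} = \left(33656 + \left(\frac{23}{49} - -173\right)\right) + \frac{5271}{2} = \left(33656 + \left(\frac{23}{49} + 173\right)\right) + \frac{5271}{2} = \left(33656 + \frac{8500}{49}\right) + \frac{5271}{2} = \frac{1657644}{49} + \frac{5271}{2} = \frac{3573567}{98}$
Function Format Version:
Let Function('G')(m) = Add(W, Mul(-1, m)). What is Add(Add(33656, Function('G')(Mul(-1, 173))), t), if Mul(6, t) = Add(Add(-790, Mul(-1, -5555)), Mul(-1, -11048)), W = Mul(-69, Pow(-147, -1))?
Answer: Rational(3573567, 98) ≈ 36465.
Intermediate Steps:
W = Rational(23, 49) (W = Mul(-69, Rational(-1, 147)) = Rational(23, 49) ≈ 0.46939)
Function('G')(m) = Add(Rational(23, 49), Mul(-1, m))
t = Rational(5271, 2) (t = Mul(Rational(1, 6), Add(Add(-790, Mul(-1, -5555)), Mul(-1, -11048))) = Mul(Rational(1, 6), Add(Add(-790, 5555), 11048)) = Mul(Rational(1, 6), Add(4765, 11048)) = Mul(Rational(1, 6), 15813) = Rational(5271, 2) ≈ 2635.5)
Add(Add(33656, Function('G')(Mul(-1, 173))), t) = Add(Add(33656, Add(Rational(23, 49), Mul(-1, Mul(-1, 173)))), Rational(5271, 2)) = Add(Add(33656, Add(Rational(23, 49), Mul(-1, -173))), Rational(5271, 2)) = Add(Add(33656, Add(Rational(23, 49), 173)), Rational(5271, 2)) = Add(Add(33656, Rational(8500, 49)), Rational(5271, 2)) = Add(Rational(1657644, 49), Rational(5271, 2)) = Rational(3573567, 98)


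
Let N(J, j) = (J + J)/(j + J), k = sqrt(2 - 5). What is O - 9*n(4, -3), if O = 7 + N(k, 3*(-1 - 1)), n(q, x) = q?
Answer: -375/13 - 4*I*sqrt(3)/13 ≈ -28.846 - 0.53294*I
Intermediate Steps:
k = I*sqrt(3) (k = sqrt(-3) = I*sqrt(3) ≈ 1.732*I)
N(J, j) = 2*J/(J + j) (N(J, j) = (2*J)/(J + j) = 2*J/(J + j))
O = 7 + 2*I*sqrt(3)/(-6 + I*sqrt(3)) (O = 7 + 2*(I*sqrt(3))/(I*sqrt(3) + 3*(-1 - 1)) = 7 + 2*(I*sqrt(3))/(I*sqrt(3) + 3*(-2)) = 7 + 2*(I*sqrt(3))/(I*sqrt(3) - 6) = 7 + 2*(I*sqrt(3))/(-6 + I*sqrt(3)) = 7 + 2*I*sqrt(3)/(-6 + I*sqrt(3)) ≈ 7.1538 - 0.53294*I)
O - 9*n(4, -3) = (93/13 - 4*I*sqrt(3)/13) - 9*4 = (93/13 - 4*I*sqrt(3)/13) - 36 = -375/13 - 4*I*sqrt(3)/13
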